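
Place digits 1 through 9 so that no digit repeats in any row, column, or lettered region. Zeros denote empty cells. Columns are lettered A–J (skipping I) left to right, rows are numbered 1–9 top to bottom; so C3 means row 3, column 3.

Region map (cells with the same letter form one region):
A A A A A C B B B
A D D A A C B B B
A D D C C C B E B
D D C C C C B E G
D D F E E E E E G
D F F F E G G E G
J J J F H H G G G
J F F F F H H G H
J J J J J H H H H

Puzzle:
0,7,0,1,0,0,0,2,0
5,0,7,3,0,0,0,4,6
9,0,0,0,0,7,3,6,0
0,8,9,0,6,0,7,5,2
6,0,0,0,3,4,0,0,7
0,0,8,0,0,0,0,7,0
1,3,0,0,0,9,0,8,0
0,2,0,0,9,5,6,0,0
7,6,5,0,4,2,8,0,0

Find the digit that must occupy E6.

E1 = 8 (sole candidate).
F1 = 3 (sole candidate).
E2 = 2 (sole candidate).
D4 = 4 (sole candidate).
F4 = 1 (sole candidate).
C5 = 1 (sole candidate).
H5 = 9 (sole candidate).
E6 = 1: row 6 has {7,8}; col 5 has {2,3,4,6,8,9}; region has {3,4,5,6,7,9} → only 1 remains.

1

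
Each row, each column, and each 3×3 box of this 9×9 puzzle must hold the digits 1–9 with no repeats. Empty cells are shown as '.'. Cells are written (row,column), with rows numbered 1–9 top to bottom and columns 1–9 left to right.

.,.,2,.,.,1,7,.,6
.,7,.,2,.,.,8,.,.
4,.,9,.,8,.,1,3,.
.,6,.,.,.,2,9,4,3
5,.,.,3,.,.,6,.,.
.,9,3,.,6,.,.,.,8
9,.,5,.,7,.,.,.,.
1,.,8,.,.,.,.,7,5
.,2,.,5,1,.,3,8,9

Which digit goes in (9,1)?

7

(2,9) = 4 (sole candidate).
(3,2) = 5 (sole candidate).
(3,9) = 2 (sole candidate).
(4,5) = 5 (sole candidate).
(7,9) = 1 (sole candidate).
(5,9) = 7 (sole candidate).
(1,8) = 5 (hidden single in row 1).
(2,8) = 9 (sole candidate).
(2,5) = 3 (sole candidate).
(2,1) = 6 (sole candidate).
(2,3) = 1 (sole candidate).
(2,6) = 5 (sole candidate).
(4,3) = 7 (sole candidate).
(5,3) = 4 (sole candidate).
(5,5) = 9 (sole candidate).
(5,6) = 8 (sole candidate).
(6,1) = 2 (sole candidate).
(6,7) = 5 (sole candidate).
(6,8) = 1 (sole candidate).
(9,1) = 7: row 9 has {1,2,3,5,8,9}; col 1 has {1,2,4,5,6,9}; box has {1,2,5,8,9} → only 7 remains.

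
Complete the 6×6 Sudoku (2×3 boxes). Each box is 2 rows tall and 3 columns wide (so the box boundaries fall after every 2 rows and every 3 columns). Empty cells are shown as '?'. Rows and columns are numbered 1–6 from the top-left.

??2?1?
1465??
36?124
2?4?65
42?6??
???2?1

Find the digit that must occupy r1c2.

3

r1c1 = 5: row 1 has {1,2}; col 1 has {1,2,3,4}; box has {1,2,4,6} → only 5 remains.
r1c2 = 3: row 1 has {1,2,5}; col 2 has {2,4,6}; box has {1,2,4,5,6} → only 3 remains.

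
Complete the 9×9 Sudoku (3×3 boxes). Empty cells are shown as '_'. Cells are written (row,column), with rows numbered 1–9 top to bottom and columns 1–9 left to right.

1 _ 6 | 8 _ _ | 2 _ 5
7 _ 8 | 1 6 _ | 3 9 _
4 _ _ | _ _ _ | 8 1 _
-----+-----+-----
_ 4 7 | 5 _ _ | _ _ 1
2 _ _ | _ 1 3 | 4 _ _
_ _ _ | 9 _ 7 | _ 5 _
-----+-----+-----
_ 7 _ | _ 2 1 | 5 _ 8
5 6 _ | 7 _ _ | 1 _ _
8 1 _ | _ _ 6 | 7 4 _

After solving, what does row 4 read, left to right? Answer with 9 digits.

647582931

(1,8) = 7 (sole candidate).
(2,9) = 4 (sole candidate).
(3,9) = 6 (sole candidate).
(4,5) = 8: row 4 has {1,4,5,7}; col 5 has {1,2,6}; box has {1,3,5,7,9} → only 8 remains.
(4,6) = 2: row 4 has {1,4,5,7,8}; col 6 has {1,3,6,7}; box has {1,3,5,7,8,9} → only 2 remains.
(5,4) = 6 (sole candidate).
(5,8) = 8 (sole candidate).
(6,5) = 4 (sole candidate).
(6,7) = 6 (sole candidate).
(9,4) = 3 (sole candidate).
(2,6) = 5 (sole candidate).
(3,4) = 2 (sole candidate).
(3,6) = 9 (sole candidate).
(4,7) = 9: row 4 has {1,2,4,5,7,8}; col 7 has {1,2,3,4,5,6,7,8}; box has {1,4,5,6,8} → only 9 remains.
(4,8) = 3: row 4 has {1,2,4,5,7,8,9}; col 8 has {1,4,5,7,8,9}; box has {1,4,5,6,8,9} → only 3 remains.
(5,9) = 7 (sole candidate).
(6,1) = 3 (sole candidate).
(6,2) = 8 (sole candidate).
(6,3) = 1 (sole candidate).
(6,9) = 2 (sole candidate).
(7,1) = 9 (sole candidate).
(7,4) = 4 (sole candidate).
(7,8) = 6 (sole candidate).
(8,5) = 9 (sole candidate).
(8,6) = 8 (sole candidate).
(8,8) = 2 (sole candidate).
(8,9) = 3 (sole candidate).
(9,3) = 2 (sole candidate).
(9,5) = 5 (sole candidate).
(9,9) = 9 (sole candidate).
(1,5) = 3 (sole candidate).
(1,6) = 4 (sole candidate).
(2,2) = 2 (sole candidate).
(3,5) = 7 (sole candidate).
(4,1) = 6: row 4 has {1,2,3,4,5,7,8,9}; col 1 has {1,2,3,4,5,7,8,9}; box has {1,2,3,4,7,8} → only 6 remains.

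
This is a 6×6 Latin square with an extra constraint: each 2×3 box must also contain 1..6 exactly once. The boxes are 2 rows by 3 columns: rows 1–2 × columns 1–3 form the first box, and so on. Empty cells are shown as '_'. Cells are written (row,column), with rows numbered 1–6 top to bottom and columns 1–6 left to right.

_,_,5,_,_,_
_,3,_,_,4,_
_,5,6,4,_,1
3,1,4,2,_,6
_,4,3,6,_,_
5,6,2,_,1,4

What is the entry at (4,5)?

(1,2) = 2 (sole candidate).
(1,6) = 3 (sole candidate).
(2,3) = 1 (sole candidate).
(2,4) = 5 (sole candidate).
(2,6) = 2 (sole candidate).
(3,1) = 2 (sole candidate).
(3,5) = 3 (sole candidate).
(4,5) = 5: row 4 has {1,2,3,4,6}; col 5 has {1,3,4}; box has {1,2,3,4,6} → only 5 remains.

5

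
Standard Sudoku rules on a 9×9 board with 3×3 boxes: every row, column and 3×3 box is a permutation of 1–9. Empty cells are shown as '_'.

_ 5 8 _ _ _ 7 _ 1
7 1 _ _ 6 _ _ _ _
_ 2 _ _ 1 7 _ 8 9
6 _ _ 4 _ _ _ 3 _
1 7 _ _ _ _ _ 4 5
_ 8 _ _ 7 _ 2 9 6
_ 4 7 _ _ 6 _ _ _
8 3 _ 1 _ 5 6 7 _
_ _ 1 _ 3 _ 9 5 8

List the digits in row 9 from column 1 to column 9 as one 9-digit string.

261734958

row 2, column 8 = 2 (sole candidate).
row 4, column 2 = 9 (sole candidate).
row 4, column 9 = 7 (sole candidate).
row 5, column 7 = 8 (sole candidate).
row 7, column 8 = 1 (sole candidate).
row 9, column 1 = 2: row 9 has {1,3,5,8,9}; col 1 has {1,6,7,8}; box has {1,3,4,7,8} → only 2 remains.
row 9, column 2 = 6: row 9 has {1,2,3,5,8,9}; col 2 has {1,2,3,4,5,7,8,9}; box has {1,2,3,4,7,8} → only 6 remains.
row 9, column 4 = 7: row 9 has {1,2,3,5,6,8,9}; col 4 has {1,4}; box has {1,3,5,6} → only 7 remains.
row 9, column 6 = 4: row 9 has {1,2,3,5,6,7,8,9}; col 6 has {5,6,7}; box has {1,3,5,6,7} → only 4 remains.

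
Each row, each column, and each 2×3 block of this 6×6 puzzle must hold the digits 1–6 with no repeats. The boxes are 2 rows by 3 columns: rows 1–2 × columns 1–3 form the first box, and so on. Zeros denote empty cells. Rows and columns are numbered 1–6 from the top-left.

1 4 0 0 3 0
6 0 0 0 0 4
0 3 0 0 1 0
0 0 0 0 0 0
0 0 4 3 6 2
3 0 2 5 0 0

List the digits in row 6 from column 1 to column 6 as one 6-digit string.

362541

R1C3 = 5: row 1 has {1,3,4}; col 3 has {2,4}; box has {1,4,6} → only 5 remains.
R1C6 = 6: row 1 has {1,3,4,5}; col 6 has {2,4}; box has {3,4} → only 6 remains.
R2C2 = 2: row 2 has {4,6}; col 2 has {3,4}; box has {1,4,5,6} → only 2 remains.
R2C3 = 3: row 2 has {2,4,6}; col 3 has {2,4,5}; box has {1,2,4,5,6} → only 3 remains.
R2C4 = 1: row 2 has {2,3,4,6}; col 4 has {3,5}; box has {3,4,6} → only 1 remains.
R2C5 = 5: row 2 has {1,2,3,4,6}; col 5 has {1,3,6}; box has {1,3,4,6} → only 5 remains.
R3C3 = 6: row 3 has {1,3}; col 3 has {2,3,4,5}; box has {3} → only 6 remains.
R3C6 = 5: row 3 has {1,3,6}; col 6 has {2,4,6}; box has {1} → only 5 remains.
R4C3 = 1: row 4 has {}; col 3 has {2,3,4,5,6}; box has {3,6} → only 1 remains.
R4C6 = 3: row 4 has {1}; col 6 has {2,4,5,6}; box has {1,5} → only 3 remains.
R5C1 = 5: row 5 has {2,3,4,6}; col 1 has {1,3,6}; box has {2,3,4} → only 5 remains.
R5C2 = 1: row 5 has {2,3,4,5,6}; col 2 has {2,3,4}; box has {2,3,4,5} → only 1 remains.
R6C2 = 6: row 6 has {2,3,5}; col 2 has {1,2,3,4}; box has {1,2,3,4,5} → only 6 remains.
R6C5 = 4: row 6 has {2,3,5,6}; col 5 has {1,3,5,6}; box has {2,3,5,6} → only 4 remains.
R6C6 = 1: row 6 has {2,3,4,5,6}; col 6 has {2,3,4,5,6}; box has {2,3,4,5,6} → only 1 remains.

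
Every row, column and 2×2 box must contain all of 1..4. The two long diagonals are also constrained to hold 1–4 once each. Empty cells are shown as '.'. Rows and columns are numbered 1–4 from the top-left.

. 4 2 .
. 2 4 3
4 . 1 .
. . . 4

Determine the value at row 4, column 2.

row 1, column 1 = 3: row 1 has {2,4}; col 1 has {4}; box has {2,4}; main diagonal has {1,2,4} → only 3 remains.
row 1, column 4 = 1: row 1 has {2,3,4}; col 4 has {3,4}; box has {2,3,4}; anti-diagonal has {4} → only 1 remains.
row 2, column 1 = 1: row 2 has {2,3,4}; col 1 has {3,4}; box has {2,3,4} → only 1 remains.
row 3, column 2 = 3: row 3 has {1,4}; col 2 has {2,4}; box has {4}; anti-diagonal has {1,4} → only 3 remains.
row 3, column 4 = 2: row 3 has {1,3,4}; col 4 has {1,3,4}; box has {1,4} → only 2 remains.
row 4, column 1 = 2: row 4 has {4}; col 1 has {1,3,4}; box has {3,4}; anti-diagonal has {1,3,4} → only 2 remains.
row 4, column 2 = 1: row 4 has {2,4}; col 2 has {2,3,4}; box has {2,3,4} → only 1 remains.

1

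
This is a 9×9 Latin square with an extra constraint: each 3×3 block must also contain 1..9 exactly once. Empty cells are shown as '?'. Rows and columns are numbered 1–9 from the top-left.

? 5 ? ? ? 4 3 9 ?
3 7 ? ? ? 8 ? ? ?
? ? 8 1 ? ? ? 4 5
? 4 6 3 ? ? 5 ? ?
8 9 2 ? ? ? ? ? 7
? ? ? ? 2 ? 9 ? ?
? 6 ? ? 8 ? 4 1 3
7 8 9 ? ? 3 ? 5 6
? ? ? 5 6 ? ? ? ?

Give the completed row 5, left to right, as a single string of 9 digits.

R1C3 = 1 (sole candidate).
R1C5 = 7 (sole candidate).
R2C3 = 4 (sole candidate).
R3C2 = 2 (sole candidate).
R4C1 = 1 (sole candidate).
R4C5 = 9 (sole candidate).
R4C6 = 7 (sole candidate).
R6C1 = 5 (sole candidate).
R6C2 = 3 (sole candidate).
R6C3 = 7 (sole candidate).
R7C1 = 2 (sole candidate).
R7C3 = 5 (sole candidate).
R7C6 = 9 (sole candidate).
R8C7 = 2 (sole candidate).
R9C1 = 4 (sole candidate).
R9C2 = 1 (sole candidate).
R9C3 = 3 (sole candidate).
R9C6 = 2 (sole candidate).
R1C1 = 6 (sole candidate).
R1C4 = 2 (sole candidate).
R1C9 = 8 (sole candidate).
R2C5 = 5 (sole candidate).
R3C1 = 9 (sole candidate).
R3C5 = 3 (sole candidate).
R3C6 = 6 (sole candidate).
R3C7 = 7 (sole candidate).
R4C9 = 2 (sole candidate).
R6C6 = 1 (sole candidate).
R6C9 = 4 (sole candidate).
R7C4 = 7 (sole candidate).
R8C4 = 4 (sole candidate).
R8C5 = 1 (sole candidate).
R9C7 = 8 (sole candidate).
R9C8 = 7 (sole candidate).
R9C9 = 9 (sole candidate).
R2C4 = 9 (sole candidate).
R2C9 = 1 (sole candidate).
R4C8 = 8 (sole candidate).
R5C4 = 6: row 5 has {2,7,8,9}; col 4 has {1,2,3,4,5,7,9}; box has {1,2,3,7,9} → only 6 remains.
R5C5 = 4: row 5 has {2,6,7,8,9}; col 5 has {1,2,3,5,6,7,8,9}; box has {1,2,3,6,7,9} → only 4 remains.
R5C6 = 5: row 5 has {2,4,6,7,8,9}; col 6 has {1,2,3,4,6,7,8,9}; box has {1,2,3,4,6,7,9} → only 5 remains.
R5C7 = 1: row 5 has {2,4,5,6,7,8,9}; col 7 has {2,3,4,5,7,8,9}; box has {2,4,5,7,8,9} → only 1 remains.
R5C8 = 3: row 5 has {1,2,4,5,6,7,8,9}; col 8 has {1,4,5,7,8,9}; box has {1,2,4,5,7,8,9} → only 3 remains.

892645137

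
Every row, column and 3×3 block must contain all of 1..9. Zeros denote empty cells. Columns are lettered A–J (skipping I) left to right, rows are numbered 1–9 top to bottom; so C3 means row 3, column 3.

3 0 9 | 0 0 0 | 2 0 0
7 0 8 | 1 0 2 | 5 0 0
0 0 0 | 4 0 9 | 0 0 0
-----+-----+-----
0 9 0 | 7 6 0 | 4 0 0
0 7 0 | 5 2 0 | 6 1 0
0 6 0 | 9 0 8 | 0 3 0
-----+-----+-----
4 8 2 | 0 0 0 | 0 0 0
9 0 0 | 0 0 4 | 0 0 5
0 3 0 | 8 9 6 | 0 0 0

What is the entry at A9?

5

D1 = 6: row 1 has {2,3,9}; col 4 has {1,4,5,7,8,9}; box has {1,2,4,9} → only 6 remains.
B2 = 4: row 2 has {1,2,5,7,8}; col 2 has {3,6,7,8,9}; box has {3,7,8,9} → only 4 remains.
E2 = 3: row 2 has {1,2,4,5,7,8}; col 5 has {2,6,9}; box has {1,2,4,6,9} → only 3 remains.
A5 = 8: row 5 has {1,2,5,6,7}; col 1 has {3,4,7,9}; box has {6,7,9} → only 8 remains.
F5 = 3: row 5 has {1,2,5,6,7,8}; col 6 has {2,4,6,8,9}; box has {2,5,6,7,8,9} → only 3 remains.
J5 = 9: row 5 has {1,2,3,5,6,7,8}; col 9 has {5}; box has {1,3,4,6} → only 9 remains.
G6 = 7: row 6 has {3,6,8,9}; col 7 has {2,4,5,6}; box has {1,3,4,6,9} → only 7 remains.
J6 = 2: row 6 has {3,6,7,8,9}; col 9 has {5,9}; box has {1,3,4,6,7,9} → only 2 remains.
D7 = 3: row 7 has {2,4,8}; col 4 has {1,4,5,6,7,8,9}; box has {4,6,8,9} → only 3 remains.
B8 = 1: row 8 has {4,5,9}; col 2 has {3,4,6,7,8,9}; box has {2,3,4,8,9} → only 1 remains.
D8 = 2: row 8 has {1,4,5,9}; col 4 has {1,3,4,5,6,7,8,9}; box has {3,4,6,8,9} → only 2 remains.
E8 = 7: row 8 has {1,2,4,5,9}; col 5 has {2,3,6,9}; box has {2,3,4,6,8,9} → only 7 remains.
A9 = 5: row 9 has {3,6,8,9}; col 1 has {3,4,7,8,9}; box has {1,2,3,4,8,9} → only 5 remains.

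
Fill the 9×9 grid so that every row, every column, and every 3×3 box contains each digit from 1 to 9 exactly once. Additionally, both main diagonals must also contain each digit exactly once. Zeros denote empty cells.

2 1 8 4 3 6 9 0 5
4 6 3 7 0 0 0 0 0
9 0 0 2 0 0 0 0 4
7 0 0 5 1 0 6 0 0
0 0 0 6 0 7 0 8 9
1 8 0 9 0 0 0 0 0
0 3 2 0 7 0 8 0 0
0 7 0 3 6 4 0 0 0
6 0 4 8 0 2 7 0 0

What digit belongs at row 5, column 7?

1

row 1, column 8 = 7: row 1 has {1,2,3,4,5,6,8,9}; col 8 has {8}; box has {4,5,9} → only 7 remains.
row 2, column 8 = 1: row 2 has {3,4,6,7}; col 8 has {7,8}; box has {4,5,7,9}; anti-diagonal has {2,5,6,7,9} → only 1 remains.
row 3, column 2 = 5: row 3 has {2,4,9}; col 2 has {1,3,6,7,8}; box has {1,2,3,4,6,8,9} → only 5 remains.
row 3, column 3 = 7: row 3 has {2,4,5,9}; col 3 has {2,3,4,8}; box has {1,2,3,4,5,6,8,9}; main diagonal has {2,5,6,8} → only 7 remains.
row 3, column 5 = 8: row 3 has {2,4,5,7,9}; col 5 has {1,3,6,7}; box has {2,3,4,6,7} → only 8 remains.
row 3, column 6 = 1: row 3 has {2,4,5,7,8,9}; col 6 has {2,4,6,7}; box has {2,3,4,6,7,8} → only 1 remains.
row 3, column 7 = 3: row 3 has {1,2,4,5,7,8,9}; col 7 has {6,7,8,9}; box has {1,4,5,7,9}; anti-diagonal has {1,2,5,6,7,9} → only 3 remains.
row 3, column 8 = 6: row 3 has {1,2,3,4,5,7,8,9}; col 8 has {1,7,8}; box has {1,3,4,5,7,9} → only 6 remains.
row 4, column 3 = 9: row 4 has {1,5,6,7}; col 3 has {2,3,4,7,8}; box has {1,7,8} → only 9 remains.
row 4, column 6 = 8: row 4 has {1,5,6,7,9}; col 6 has {1,2,4,6,7}; box has {1,5,6,7,9}; anti-diagonal has {1,2,3,5,6,7,9} → only 8 remains.
row 5, column 3 = 5: row 5 has {6,7,8,9}; col 3 has {2,3,4,7,8,9}; box has {1,7,8,9} → only 5 remains.
row 5, column 5 = 4: row 5 has {5,6,7,8,9}; col 5 has {1,3,6,7,8}; box has {1,5,6,7,8,9}; main diagonal has {2,5,6,7,8}; anti-diagonal has {1,2,3,5,6,7,8,9} → only 4 remains.
row 6, column 3 = 6: row 6 has {1,8,9}; col 3 has {2,3,4,5,7,8,9}; box has {1,5,7,8,9} → only 6 remains.
row 6, column 5 = 2: row 6 has {1,6,8,9}; col 5 has {1,3,4,6,7,8}; box has {1,4,5,6,7,8,9} → only 2 remains.
row 6, column 6 = 3: row 6 has {1,2,6,8,9}; col 6 has {1,2,4,6,7,8}; box has {1,2,4,5,6,7,8,9}; main diagonal has {2,4,5,6,7,8} → only 3 remains.
row 6, column 9 = 7: row 6 has {1,2,3,6,8,9}; col 9 has {4,5,9}; box has {6,8,9} → only 7 remains.
row 7, column 1 = 5: row 7 has {2,3,7,8}; col 1 has {1,2,4,6,7,9}; box has {2,3,4,6,7} → only 5 remains.
row 7, column 4 = 1: row 7 has {2,3,5,7,8}; col 4 has {2,3,4,5,6,7,8,9}; box has {2,3,4,6,7,8} → only 1 remains.
row 7, column 6 = 9: row 7 has {1,2,3,5,7,8}; col 6 has {1,2,3,4,6,7,8}; box has {1,2,3,4,6,7,8} → only 9 remains.
row 7, column 8 = 4: row 7 has {1,2,3,5,7,8,9}; col 8 has {1,6,7,8}; box has {7,8} → only 4 remains.
row 7, column 9 = 6: row 7 has {1,2,3,4,5,7,8,9}; col 9 has {4,5,7,9}; box has {4,7,8} → only 6 remains.
row 8, column 1 = 8: row 8 has {3,4,6,7}; col 1 has {1,2,4,5,6,7,9}; box has {2,3,4,5,6,7} → only 8 remains.
row 8, column 3 = 1: row 8 has {3,4,6,7,8}; col 3 has {2,3,4,5,6,7,8,9}; box has {2,3,4,5,6,7,8} → only 1 remains.
row 8, column 8 = 9: row 8 has {1,3,4,6,7,8}; col 8 has {1,4,6,7,8}; box has {4,6,7,8}; main diagonal has {2,3,4,5,6,7,8} → only 9 remains.
row 8, column 9 = 2: row 8 has {1,3,4,6,7,8,9}; col 9 has {4,5,6,7,9}; box has {4,6,7,8,9} → only 2 remains.
row 9, column 2 = 9: row 9 has {2,4,6,7,8}; col 2 has {1,3,5,6,7,8}; box has {1,2,3,4,5,6,7,8} → only 9 remains.
row 9, column 5 = 5: row 9 has {2,4,6,7,8,9}; col 5 has {1,2,3,4,6,7,8}; box has {1,2,3,4,6,7,8,9} → only 5 remains.
row 9, column 8 = 3: row 9 has {2,4,5,6,7,8,9}; col 8 has {1,4,6,7,8,9}; box has {2,4,6,7,8,9} → only 3 remains.
row 9, column 9 = 1: row 9 has {2,3,4,5,6,7,8,9}; col 9 has {2,4,5,6,7,9}; box has {2,3,4,6,7,8,9}; main diagonal has {2,3,4,5,6,7,8,9} → only 1 remains.
row 2, column 5 = 9: row 2 has {1,3,4,6,7}; col 5 has {1,2,3,4,5,6,7,8}; box has {1,2,3,4,6,7,8} → only 9 remains.
row 2, column 6 = 5: row 2 has {1,3,4,6,7,9}; col 6 has {1,2,3,4,6,7,8,9}; box has {1,2,3,4,6,7,8,9} → only 5 remains.
row 2, column 7 = 2: row 2 has {1,3,4,5,6,7,9}; col 7 has {3,6,7,8,9}; box has {1,3,4,5,6,7,9} → only 2 remains.
row 2, column 9 = 8: row 2 has {1,2,3,4,5,6,7,9}; col 9 has {1,2,4,5,6,7,9}; box has {1,2,3,4,5,6,7,9} → only 8 remains.
row 4, column 8 = 2: row 4 has {1,5,6,7,8,9}; col 8 has {1,3,4,6,7,8,9}; box has {6,7,8,9} → only 2 remains.
row 4, column 9 = 3: row 4 has {1,2,5,6,7,8,9}; col 9 has {1,2,4,5,6,7,8,9}; box has {2,6,7,8,9} → only 3 remains.
row 5, column 1 = 3: row 5 has {4,5,6,7,8,9}; col 1 has {1,2,4,5,6,7,8,9}; box has {1,5,6,7,8,9} → only 3 remains.
row 5, column 2 = 2: row 5 has {3,4,5,6,7,8,9}; col 2 has {1,3,5,6,7,8,9}; box has {1,3,5,6,7,8,9} → only 2 remains.
row 5, column 7 = 1: row 5 has {2,3,4,5,6,7,8,9}; col 7 has {2,3,6,7,8,9}; box has {2,3,6,7,8,9} → only 1 remains.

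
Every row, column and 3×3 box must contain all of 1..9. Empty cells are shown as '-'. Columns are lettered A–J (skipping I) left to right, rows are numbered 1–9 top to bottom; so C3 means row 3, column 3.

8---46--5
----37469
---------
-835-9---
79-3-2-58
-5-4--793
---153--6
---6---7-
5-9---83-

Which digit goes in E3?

1

F9 = 4: row 9 has {3,5,8,9}; col 6 has {2,3,6,7,9}; box has {1,3,5,6} → only 4 remains.
F8 = 8: row 8 has {6,7}; col 6 has {2,3,4,6,7,9}; box has {1,3,4,5,6} → only 8 remains.
F6 = 1: row 6 has {3,4,5,7,9}; col 6 has {2,3,4,6,7,8,9}; box has {2,3,4,5,9} → only 1 remains.
F3 = 5: row 3 has {}; col 6 has {1,2,3,4,6,7,8,9}; box has {3,4,6,7} → only 5 remains.
E5 = 6: row 5 has {2,3,5,7,8,9}; col 5 has {3,4,5}; box has {1,2,3,4,5,9} → only 6 remains.
G5 = 1: row 5 has {2,3,5,6,7,8,9}; col 7 has {4,7,8}; box has {3,5,7,8,9} → only 1 remains.
E6 = 8: row 6 has {1,3,4,5,7,9}; col 5 has {3,4,5,6}; box has {1,2,3,4,5,6,9} → only 8 remains.
E4 = 7: row 4 has {3,5,8,9}; col 5 has {3,4,5,6,8}; box has {1,2,3,4,5,6,8,9} → only 7 remains.
C5 = 4: row 5 has {1,2,3,5,6,7,8,9}; col 3 has {3,9}; box has {3,5,7,8,9} → only 4 remains.
E9 = 2: row 9 has {3,4,5,8,9}; col 5 has {3,4,5,6,7,8}; box has {1,3,4,5,6,8} → only 2 remains.
J9 = 1: row 9 has {2,3,4,5,8,9}; col 9 has {3,5,6,8,9}; box has {3,6,7,8} → only 1 remains.
E8 = 9: row 8 has {6,7,8}; col 5 has {2,3,4,5,6,7,8}; box has {1,2,3,4,5,6,8} → only 9 remains.
D9 = 7: row 9 has {1,2,3,4,5,8,9}; col 4 has {1,3,4,5,6}; box has {1,2,3,4,5,6,8,9} → only 7 remains.
E3 = 1: row 3 has {5}; col 5 has {2,3,4,5,6,7,8,9}; box has {3,4,5,6,7} → only 1 remains.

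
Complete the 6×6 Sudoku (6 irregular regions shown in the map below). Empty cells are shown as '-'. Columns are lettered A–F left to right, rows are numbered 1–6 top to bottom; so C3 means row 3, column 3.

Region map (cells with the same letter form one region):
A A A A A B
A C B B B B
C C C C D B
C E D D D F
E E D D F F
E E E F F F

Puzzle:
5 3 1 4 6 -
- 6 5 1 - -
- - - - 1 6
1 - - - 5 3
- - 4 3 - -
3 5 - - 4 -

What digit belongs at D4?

F1 = 2: row 1 has {1,3,4,5,6}; col 6 has {3,6}; region has {1,5,6} → only 2 remains.
A2 = 2: row 2 has {1,5,6}; col 1 has {1,3,5}; region has {1,3,4,5,6} → only 2 remains.
E2 = 3: row 2 has {1,2,5,6}; col 5 has {1,4,5,6}; region has {1,2,5,6} → only 3 remains.
F2 = 4: row 2 has {1,2,3,5,6}; col 6 has {2,3,6}; region has {1,2,3,5,6} → only 4 remains.
A3 = 4: row 3 has {1,6}; col 1 has {1,2,3,5}; region has {1,6} → only 4 remains.
B3 = 2: row 3 has {1,4,6}; col 2 has {3,5,6}; region has {1,4,6} → only 2 remains.
C3 = 3: row 3 has {1,2,4,6}; col 3 has {1,4,5}; region has {1,2,4,6} → only 3 remains.
D3 = 5: row 3 has {1,2,3,4,6}; col 4 has {1,3,4}; region has {1,2,3,4,6} → only 5 remains.
B4 = 4: row 4 has {1,3,5}; col 2 has {2,3,5,6}; region has {3,5} → only 4 remains.
A5 = 6: row 5 has {3,4}; col 1 has {1,2,3,4,5}; region has {3,4,5} → only 6 remains.
B5 = 1: row 5 has {3,4,6}; col 2 has {2,3,4,5,6}; region has {3,4,5,6} → only 1 remains.
E5 = 2: row 5 has {1,3,4,6}; col 5 has {1,3,4,5,6}; region has {3,4} → only 2 remains.
F5 = 5: row 5 has {1,2,3,4,6}; col 6 has {2,3,4,6}; region has {2,3,4} → only 5 remains.
C6 = 2: row 6 has {3,4,5}; col 3 has {1,3,4,5}; region has {1,3,4,5,6} → only 2 remains.
D6 = 6: row 6 has {2,3,4,5}; col 4 has {1,3,4,5}; region has {2,3,4,5} → only 6 remains.
F6 = 1: row 6 has {2,3,4,5,6}; col 6 has {2,3,4,5,6}; region has {2,3,4,5,6} → only 1 remains.
C4 = 6: row 4 has {1,3,4,5}; col 3 has {1,2,3,4,5}; region has {1,3,4,5} → only 6 remains.
D4 = 2: row 4 has {1,3,4,5,6}; col 4 has {1,3,4,5,6}; region has {1,3,4,5,6} → only 2 remains.

2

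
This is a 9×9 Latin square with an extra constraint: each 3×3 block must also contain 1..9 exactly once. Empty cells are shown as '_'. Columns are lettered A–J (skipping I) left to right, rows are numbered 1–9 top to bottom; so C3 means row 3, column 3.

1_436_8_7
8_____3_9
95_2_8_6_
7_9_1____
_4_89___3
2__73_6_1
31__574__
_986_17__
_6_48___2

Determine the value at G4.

B1 = 2: row 1 has {1,3,4,6,7,8}; col 2 has {1,4,5,6,9}; box has {1,4,5,8,9} → only 2 remains.
H1 = 5: row 1 has {1,2,3,4,6,7,8}; col 8 has {6}; box has {3,6,7,8,9} → only 5 remains.
B2 = 7: row 2 has {3,8,9}; col 2 has {1,2,4,5,6,9}; box has {1,2,4,5,8,9} → only 7 remains.
C2 = 6: row 2 has {3,7,8,9}; col 3 has {4,8,9}; box has {1,2,4,5,7,8,9} → only 6 remains.
E2 = 4: row 2 has {3,6,7,8,9}; col 5 has {1,3,5,6,8,9}; box has {2,3,6,8} → only 4 remains.
F2 = 5: row 2 has {3,4,6,7,8,9}; col 6 has {1,7,8}; box has {2,3,4,6,8} → only 5 remains.
C3 = 3: row 3 has {2,5,6,8,9}; col 3 has {4,6,8,9}; box has {1,2,4,5,6,7,8,9} → only 3 remains.
E3 = 7: row 3 has {2,3,5,6,8,9}; col 5 has {1,3,4,5,6,8,9}; box has {2,3,4,5,6,8} → only 7 remains.
G3 = 1: row 3 has {2,3,5,6,7,8,9}; col 7 has {3,4,6,7,8}; box has {3,5,6,7,8,9} → only 1 remains.
J3 = 4: row 3 has {1,2,3,5,6,7,8,9}; col 9 has {1,2,3,7,9}; box has {1,3,5,6,7,8,9} → only 4 remains.
D4 = 5: row 4 has {1,7,9}; col 4 has {2,3,4,6,7,8}; box has {1,3,7,8,9} → only 5 remains.
G4 = 2: row 4 has {1,5,7,9}; col 7 has {1,3,4,6,7,8}; box has {1,3,6} → only 2 remains.

2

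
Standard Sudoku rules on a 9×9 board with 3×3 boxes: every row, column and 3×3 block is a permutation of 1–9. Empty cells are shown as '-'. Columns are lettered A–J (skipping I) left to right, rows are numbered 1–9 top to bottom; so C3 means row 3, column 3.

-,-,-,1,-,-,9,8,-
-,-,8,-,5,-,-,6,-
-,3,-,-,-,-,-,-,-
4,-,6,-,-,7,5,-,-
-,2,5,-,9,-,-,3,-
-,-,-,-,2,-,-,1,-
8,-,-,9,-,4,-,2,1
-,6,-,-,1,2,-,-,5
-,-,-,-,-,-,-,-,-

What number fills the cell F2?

H4 = 9 (sole candidate).
B4 = 1 (hidden single in row 4).
J4 = 2 (hidden single in row 4).
A5 = 7 (sole candidate).
F5 = 1 (hidden single in row 5).
B7 = 5 (hidden single in row 7).
A1 = 5 (hidden single in row 1).
C1 = 2 (hidden single in row 1).
H3 = 5 (hidden single in row 3).
A9 = 2 (hidden single in row 9).
C9 = 1 (hidden single in row 9).
A3 = 6 (hidden single in column 1).
G3 = 1 (hidden single in row 3).
A2 = 1 (hidden single in row 2).
D3 = 2 (hidden single in row 3).
G2 = 2 (hidden single in row 2).
B6 = 8 (hidden single in column 2).
J9 = 9 (hidden single in column 9).
B2 = 9 (hidden single in column 2).
F2 = 3: row 2 has {1,2,5,6,8,9}; col 6 has {1,2,4,7}; box has {1,2,5} → only 3 remains.

3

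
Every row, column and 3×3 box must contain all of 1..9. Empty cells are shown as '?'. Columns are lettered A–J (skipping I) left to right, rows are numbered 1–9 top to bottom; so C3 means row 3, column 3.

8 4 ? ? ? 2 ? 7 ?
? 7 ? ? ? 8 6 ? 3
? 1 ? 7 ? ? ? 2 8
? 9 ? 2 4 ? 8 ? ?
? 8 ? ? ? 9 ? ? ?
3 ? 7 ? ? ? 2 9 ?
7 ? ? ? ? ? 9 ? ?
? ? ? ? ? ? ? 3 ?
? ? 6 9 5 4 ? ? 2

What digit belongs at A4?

A9 = 1: row 9 has {2,4,5,6,9}; col 1 has {3,7,8}; box has {6,7} → only 1 remains.
B9 = 3: row 9 has {1,2,4,5,6,9}; col 2 has {1,4,7,8,9}; box has {1,6,7} → only 3 remains.
G9 = 7: row 9 has {1,2,3,4,5,6,9}; col 7 has {2,6,8,9}; box has {2,3,9} → only 7 remains.
H9 = 8: row 9 has {1,2,3,4,5,6,7,9}; col 8 has {2,3,7,9}; box has {2,3,7,9} → only 8 remains.
G3 = 4: in row 3, 4 can only go here (every other open cell in that row sees a 4).
D2 = 4: in row 2, 4 can only go here (every other open cell in that row sees a 4).
F4 = 3: in row 4, 3 can only go here (every other open cell in that row sees a 3).
J4 = 7: in row 4, 7 can only go here (every other open cell in that row sees a 7).
G5 = 3: in row 5, 3 can only go here (every other open cell in that row sees a 3).
E5 = 7: in row 5, 7 can only go here (every other open cell in that row sees a 7).
J6 = 4: in row 6, 4 can only go here (every other open cell in that row sees a 4).
F8 = 7: in row 8, 7 can only go here (every other open cell in that row sees a 7).
B6 = 6: in column 2, 6 can only go here (every other open cell in that column sees a 6).
A4 = 5: row 4 has {2,3,4,7,8,9}; col 1 has {1,3,7,8}; box has {3,6,7,8,9} → only 5 remains.

5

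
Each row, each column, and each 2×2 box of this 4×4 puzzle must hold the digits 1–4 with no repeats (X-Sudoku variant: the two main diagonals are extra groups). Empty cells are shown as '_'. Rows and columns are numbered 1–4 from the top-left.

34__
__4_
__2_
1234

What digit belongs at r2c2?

r1c3 = 1 (sole candidate).
r1c4 = 2 (sole candidate).
r2c1 = 2 (sole candidate).
r2c2 = 1: row 2 has {2,4}; col 2 has {2,4}; box has {2,3,4}; main diagonal has {2,3,4} → only 1 remains.

1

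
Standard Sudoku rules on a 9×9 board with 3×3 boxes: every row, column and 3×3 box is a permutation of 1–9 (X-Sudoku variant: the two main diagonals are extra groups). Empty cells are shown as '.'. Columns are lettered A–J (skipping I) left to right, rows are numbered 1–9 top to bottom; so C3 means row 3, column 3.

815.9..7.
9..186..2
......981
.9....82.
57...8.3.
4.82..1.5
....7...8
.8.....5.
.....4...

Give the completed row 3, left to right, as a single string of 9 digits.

H2 = 4: row 2 has {1,2,6,8,9}; col 8 has {2,3,5,7,8}; box has {1,2,7,8,9}; anti-diagonal has {2,8,9} → only 4 remains.
B2 = 3: row 2 has {1,2,4,6,8,9}; col 2 has {1,7,8,9}; box has {1,5,8,9}; main diagonal has {5,8} → only 3 remains.
C2 = 7: row 2 has {1,2,3,4,6,8,9}; col 3 has {5,8}; box has {1,3,5,8,9} → only 7 remains.
G2 = 5: row 2 has {1,2,3,4,6,7,8,9}; col 7 has {1,8,9}; box has {1,2,4,7,8,9} → only 5 remains.
B6 = 6: row 6 has {1,2,4,5,8}; col 2 has {1,3,7,8,9}; box has {4,5,7,8,9} → only 6 remains.
E6 = 3: row 6 has {1,2,4,5,6,8}; col 5 has {7,8,9}; box has {2,8} → only 3 remains.
H6 = 9: row 6 has {1,2,3,4,5,6,8}; col 8 has {2,3,4,5,7,8}; box has {1,2,3,5,8} → only 9 remains.
F6 = 7: row 6 has {1,2,3,4,5,6,8,9}; col 6 has {4,6,8}; box has {2,3,8}; main diagonal has {3,5,8} → only 7 remains.
F1 = 2: in row 1, 2 can only go here (every other open cell in that row sees a 2).
D1 = 4: in row 1, 4 can only go here (every other open cell in that row sees a 4).
E3 = 5: row 3 has {1,8,9}; col 5 has {3,7,8,9}; box has {1,2,4,6,8,9} → only 5 remains.
F3 = 3: row 3 has {1,5,8,9}; col 6 has {2,4,6,7,8}; box has {1,2,4,5,6,8,9} → only 3 remains.
D4 = 6: row 4 has {2,8,9}; col 4 has {1,2,4}; box has {2,3,7,8}; main diagonal has {3,5,7,8} → only 6 remains.
D5 = 9: row 5 has {3,5,7,8}; col 4 has {1,2,4,6}; box has {2,3,6,7,8} → only 9 remains.
E5 = 1: row 5 has {3,5,7,8,9}; col 5 has {3,5,7,8,9}; box has {2,3,6,7,8,9}; main diagonal has {3,5,6,7,8}; anti-diagonal has {2,4,8,9} → only 1 remains.
D8 = 3: row 8 has {5,8}; col 4 has {1,2,4,6,9}; box has {4,7} → only 3 remains.
J9 = 9: row 9 has {4}; col 9 has {1,2,5,8}; box has {5,8}; main diagonal has {1,3,5,6,7,8} → only 9 remains.
D3 = 7: row 3 has {1,3,5,8,9}; col 4 has {1,2,3,4,6,9}; box has {1,2,3,4,5,6,8,9} → only 7 remains.
E4 = 4: row 4 has {2,6,8,9}; col 5 has {1,3,5,7,8,9}; box has {1,2,3,6,7,8,9} → only 4 remains.
F4 = 5: row 4 has {2,4,6,8,9}; col 6 has {2,3,4,6,7,8}; box has {1,2,3,4,6,7,8,9}; anti-diagonal has {1,2,4,8,9} → only 5 remains.
J4 = 7: row 4 has {2,4,5,6,8,9}; col 9 has {1,2,5,8,9}; box has {1,2,3,5,8,9} → only 7 remains.
C5 = 2: row 5 has {1,3,5,7,8,9}; col 3 has {5,7,8}; box has {4,5,6,7,8,9} → only 2 remains.
D7 = 5: row 7 has {7,8}; col 4 has {1,2,3,4,6,7,9}; box has {3,4,7} → only 5 remains.
D9 = 8: row 9 has {4,9}; col 4 has {1,2,3,4,5,6,7,9}; box has {3,4,5,7} → only 8 remains.
C3 = 4: row 3 has {1,3,5,7,8,9}; col 3 has {2,5,7,8}; box has {1,3,5,7,8,9}; main diagonal has {1,3,5,6,7,8,9} → only 4 remains.
G7 = 2: row 7 has {5,7,8}; col 7 has {1,5,8,9}; box has {5,8,9}; main diagonal has {1,3,4,5,6,7,8,9} → only 2 remains.
B3 = 2: row 3 has {1,3,4,5,7,8,9}; col 2 has {1,3,6,7,8,9}; box has {1,3,4,5,7,8,9} → only 2 remains.
B7 = 4: row 7 has {2,5,7,8}; col 2 has {1,2,3,6,7,8,9}; box has {8} → only 4 remains.
B9 = 5: row 9 has {4,8,9}; col 2 has {1,2,3,4,6,7,8,9}; box has {4,8} → only 5 remains.
A3 = 6: row 3 has {1,2,3,4,5,7,8,9}; col 1 has {4,5,8,9}; box has {1,2,3,4,5,7,8,9} → only 6 remains.

624753981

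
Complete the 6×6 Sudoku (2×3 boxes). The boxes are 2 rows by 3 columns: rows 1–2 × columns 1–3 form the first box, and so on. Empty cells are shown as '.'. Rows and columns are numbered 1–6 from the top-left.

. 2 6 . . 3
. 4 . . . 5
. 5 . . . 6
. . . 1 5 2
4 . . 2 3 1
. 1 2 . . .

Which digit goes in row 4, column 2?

row 1, column 4 = 4: row 1 has {2,3,6}; col 4 has {1,2}; box has {3,5} → only 4 remains.
row 1, column 5 = 1: row 1 has {2,3,4,6}; col 5 has {3,5}; box has {3,4,5} → only 1 remains.
row 2, column 4 = 6: row 2 has {4,5}; col 4 has {1,2,4}; box has {1,3,4,5} → only 6 remains.
row 2, column 5 = 2: row 2 has {4,5,6}; col 5 has {1,3,5}; box has {1,3,4,5,6} → only 2 remains.
row 3, column 4 = 3: row 3 has {5,6}; col 4 has {1,2,4,6}; box has {1,2,5,6} → only 3 remains.
row 3, column 5 = 4: row 3 has {3,5,6}; col 5 has {1,2,3,5}; box has {1,2,3,5,6} → only 4 remains.
row 5, column 2 = 6: row 5 has {1,2,3,4}; col 2 has {1,2,4,5}; box has {1,2,4} → only 6 remains.
row 5, column 3 = 5: row 5 has {1,2,3,4,6}; col 3 has {2,6}; box has {1,2,4,6} → only 5 remains.
row 6, column 1 = 3: row 6 has {1,2}; col 1 has {4}; box has {1,2,4,5,6} → only 3 remains.
row 6, column 4 = 5: row 6 has {1,2,3}; col 4 has {1,2,3,4,6}; box has {1,2,3} → only 5 remains.
row 6, column 5 = 6: row 6 has {1,2,3,5}; col 5 has {1,2,3,4,5}; box has {1,2,3,5} → only 6 remains.
row 6, column 6 = 4: row 6 has {1,2,3,5,6}; col 6 has {1,2,3,5,6}; box has {1,2,3,5,6} → only 4 remains.
row 1, column 1 = 5: row 1 has {1,2,3,4,6}; col 1 has {3,4}; box has {2,4,6} → only 5 remains.
row 2, column 1 = 1: row 2 has {2,4,5,6}; col 1 has {3,4,5}; box has {2,4,5,6} → only 1 remains.
row 2, column 3 = 3: row 2 has {1,2,4,5,6}; col 3 has {2,5,6}; box has {1,2,4,5,6} → only 3 remains.
row 3, column 1 = 2: row 3 has {3,4,5,6}; col 1 has {1,3,4,5}; box has {5} → only 2 remains.
row 3, column 3 = 1: row 3 has {2,3,4,5,6}; col 3 has {2,3,5,6}; box has {2,5} → only 1 remains.
row 4, column 1 = 6: row 4 has {1,2,5}; col 1 has {1,2,3,4,5}; box has {1,2,5} → only 6 remains.
row 4, column 2 = 3: row 4 has {1,2,5,6}; col 2 has {1,2,4,5,6}; box has {1,2,5,6} → only 3 remains.

3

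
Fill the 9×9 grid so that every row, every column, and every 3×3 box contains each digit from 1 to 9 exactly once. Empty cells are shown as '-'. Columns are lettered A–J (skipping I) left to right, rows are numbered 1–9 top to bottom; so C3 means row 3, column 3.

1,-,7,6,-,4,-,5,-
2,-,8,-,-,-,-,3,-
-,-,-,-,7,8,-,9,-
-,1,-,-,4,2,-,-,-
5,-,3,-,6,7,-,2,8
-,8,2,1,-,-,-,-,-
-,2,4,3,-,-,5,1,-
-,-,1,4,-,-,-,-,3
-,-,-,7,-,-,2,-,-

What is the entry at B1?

G1 = 8 (sole candidate).
J1 = 2 (sole candidate).
D5 = 9 (sole candidate).
D2 = 5 (sole candidate).
D3 = 2 (sole candidate).
D4 = 8 (sole candidate).
B5 = 4 (sole candidate).
G5 = 1 (sole candidate).
J3 = 1 (hidden single in row 3).
G4 = 3 (hidden single in row 4).
J4 = 5 (hidden single in row 4).
E8 = 2 (hidden single in row 8).
A3 = 4 (hidden single in column 1).
G3 = 6 (sole candidate).
C3 = 5 (sole candidate).
B3 = 3 (sole candidate).
B1 = 9: row 1 has {1,2,4,5,6,7,8}; col 2 has {1,2,3,4,8}; box has {1,2,3,4,5,7,8} → only 9 remains.

9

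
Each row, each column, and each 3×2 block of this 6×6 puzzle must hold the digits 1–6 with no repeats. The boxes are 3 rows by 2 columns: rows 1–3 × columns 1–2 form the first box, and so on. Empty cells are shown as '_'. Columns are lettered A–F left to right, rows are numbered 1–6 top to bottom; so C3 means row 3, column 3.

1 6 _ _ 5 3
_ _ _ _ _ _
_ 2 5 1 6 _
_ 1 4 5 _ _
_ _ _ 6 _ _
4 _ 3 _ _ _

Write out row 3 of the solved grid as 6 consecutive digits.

325164

C1 = 2: row 1 has {1,3,5,6}; col 3 has {3,4,5}; box has {1,5} → only 2 remains.
D1 = 4: row 1 has {1,2,3,5,6}; col 4 has {1,5,6}; box has {1,2,5} → only 4 remains.
C2 = 6: row 2 has {}; col 3 has {2,3,4,5}; box has {1,2,4,5} → only 6 remains.
D2 = 3: row 2 has {6}; col 4 has {1,4,5,6}; box has {1,2,4,5,6} → only 3 remains.
A3 = 3: row 3 has {1,2,5,6}; col 1 has {1,4}; box has {1,2,6} → only 3 remains.
F3 = 4: row 3 has {1,2,3,5,6}; col 6 has {3}; box has {3,5,6} → only 4 remains.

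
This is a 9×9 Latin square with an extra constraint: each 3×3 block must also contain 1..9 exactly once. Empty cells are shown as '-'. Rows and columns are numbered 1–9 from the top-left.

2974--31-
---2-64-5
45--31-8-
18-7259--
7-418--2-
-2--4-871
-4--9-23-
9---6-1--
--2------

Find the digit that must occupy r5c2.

r1c5 = 5: row 1 has {1,2,3,4,7,9}; col 5 has {2,3,4,6,8,9}; box has {1,2,3,4,6} → only 5 remains.
r1c6 = 8: row 1 has {1,2,3,4,5,7,9}; col 6 has {1,5,6}; box has {1,2,3,4,5,6} → only 8 remains.
r1c9 = 6: row 1 has {1,2,3,4,5,7,8,9}; col 9 has {1,5}; box has {1,3,4,5,8} → only 6 remains.
r2c5 = 7: row 2 has {2,4,5,6}; col 5 has {2,3,4,5,6,8,9}; box has {1,2,3,4,5,6,8} → only 7 remains.
r2c8 = 9: row 2 has {2,4,5,6,7}; col 8 has {1,2,3,7,8}; box has {1,3,4,5,6,8} → only 9 remains.
r3c3 = 6: row 3 has {1,3,4,5,8}; col 3 has {2,4,7}; box has {2,4,5,7,9} → only 6 remains.
r3c4 = 9: row 3 has {1,3,4,5,6,8}; col 4 has {1,2,4,7}; box has {1,2,3,4,5,6,7,8} → only 9 remains.
r3c7 = 7: row 3 has {1,3,4,5,6,8,9}; col 7 has {1,2,3,4,8,9}; box has {1,3,4,5,6,8,9} → only 7 remains.
r3c9 = 2: row 3 has {1,3,4,5,6,7,8,9}; col 9 has {1,5,6}; box has {1,3,4,5,6,7,8,9} → only 2 remains.
r4c3 = 3: row 4 has {1,2,5,7,8,9}; col 3 has {2,4,6,7}; box has {1,2,4,7,8} → only 3 remains.
r4c9 = 4: row 4 has {1,2,3,5,7,8,9}; col 9 has {1,2,5,6}; box has {1,2,7,8,9} → only 4 remains.
r5c2 = 6: row 5 has {1,2,4,7,8}; col 2 has {2,4,5,8,9}; box has {1,2,3,4,7,8} → only 6 remains.

6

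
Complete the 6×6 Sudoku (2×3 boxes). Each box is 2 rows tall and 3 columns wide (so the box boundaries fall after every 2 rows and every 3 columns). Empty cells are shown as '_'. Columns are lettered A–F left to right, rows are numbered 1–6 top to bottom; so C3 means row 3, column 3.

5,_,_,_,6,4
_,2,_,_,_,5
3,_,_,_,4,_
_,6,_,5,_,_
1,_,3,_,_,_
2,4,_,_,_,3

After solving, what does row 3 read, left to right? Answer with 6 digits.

C1 = 1: row 1 has {4,5,6}; col 3 has {3}; box has {2,5} → only 1 remains.
A4 = 4: row 4 has {5,6}; col 1 has {1,2,3,5}; box has {3,6} → only 4 remains.
C4 = 2: row 4 has {4,5,6}; col 3 has {1,3}; box has {3,4,6} → only 2 remains.
F4 = 1: row 4 has {2,4,5,6}; col 6 has {3,4,5}; box has {4,5} → only 1 remains.
B5 = 5: row 5 has {1,3}; col 2 has {2,4,6}; box has {1,2,3,4} → only 5 remains.
E5 = 2: row 5 has {1,3,5}; col 5 has {4,6}; box has {3} → only 2 remains.
F5 = 6: row 5 has {1,2,3,5}; col 6 has {1,3,4,5}; box has {2,3} → only 6 remains.
C6 = 6: row 6 has {2,3,4}; col 3 has {1,2,3}; box has {1,2,3,4,5} → only 6 remains.
D6 = 1: row 6 has {2,3,4,6}; col 4 has {5}; box has {2,3,6} → only 1 remains.
E6 = 5: row 6 has {1,2,3,4,6}; col 5 has {2,4,6}; box has {1,2,3,6} → only 5 remains.
B1 = 3: row 1 has {1,4,5,6}; col 2 has {2,4,5,6}; box has {1,2,5} → only 3 remains.
D1 = 2: row 1 has {1,3,4,5,6}; col 4 has {1,5}; box has {4,5,6} → only 2 remains.
A2 = 6: row 2 has {2,5}; col 1 has {1,2,3,4,5}; box has {1,2,3,5} → only 6 remains.
C2 = 4: row 2 has {2,5,6}; col 3 has {1,2,3,6}; box has {1,2,3,5,6} → only 4 remains.
D2 = 3: row 2 has {2,4,5,6}; col 4 has {1,2,5}; box has {2,4,5,6} → only 3 remains.
E2 = 1: row 2 has {2,3,4,5,6}; col 5 has {2,4,5,6}; box has {2,3,4,5,6} → only 1 remains.
B3 = 1: row 3 has {3,4}; col 2 has {2,3,4,5,6}; box has {2,3,4,6} → only 1 remains.
C3 = 5: row 3 has {1,3,4}; col 3 has {1,2,3,4,6}; box has {1,2,3,4,6} → only 5 remains.
D3 = 6: row 3 has {1,3,4,5}; col 4 has {1,2,3,5}; box has {1,4,5} → only 6 remains.
F3 = 2: row 3 has {1,3,4,5,6}; col 6 has {1,3,4,5,6}; box has {1,4,5,6} → only 2 remains.

315642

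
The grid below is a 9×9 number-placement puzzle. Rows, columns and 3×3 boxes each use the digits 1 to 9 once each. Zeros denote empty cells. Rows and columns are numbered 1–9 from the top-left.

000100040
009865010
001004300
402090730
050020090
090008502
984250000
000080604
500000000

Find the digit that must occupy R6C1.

1

R2C7 = 2 (sole candidate).
R2C9 = 7 (sole candidate).
R3C5 = 7 (sole candidate).
R6C8 = 6 (sole candidate).
R7C7 = 1 (sole candidate).
R7C8 = 7 (sole candidate).
R7C9 = 3 (sole candidate).
R1C5 = 3 (sole candidate).
R2C1 = 3 (sole candidate).
R2C2 = 4 (sole candidate).
R3C4 = 9 (sole candidate).
R7C6 = 6 (sole candidate).
R1C6 = 2 (sole candidate).
R4C6 = 1 (sole candidate).
R4C9 = 8 (sole candidate).
R5C7 = 4 (sole candidate).
R5C9 = 1 (sole candidate).
R6C5 = 4 (sole candidate).
R9C5 = 1 (sole candidate).
R9C9 = 9 (sole candidate).
R4C2 = 6 (sole candidate).
R4C4 = 5 (sole candidate).
R9C7 = 8 (sole candidate).
R9C8 = 2 (sole candidate).
R1C2 = 7 (sole candidate).
R1C7 = 9 (sole candidate).
R3C2 = 2 (sole candidate).
R8C8 = 5 (sole candidate).
R9C2 = 3 (sole candidate).
R9C6 = 7 (sole candidate).
R3C8 = 8 (sole candidate).
R5C6 = 3 (sole candidate).
R6C4 = 7 (sole candidate).
R8C2 = 1 (sole candidate).
R8C3 = 7 (sole candidate).
R8C4 = 3 (sole candidate).
R8C6 = 9 (sole candidate).
R9C3 = 6 (sole candidate).
R9C4 = 4 (sole candidate).
R3C1 = 6 (sole candidate).
R3C9 = 5 (sole candidate).
R5C3 = 8 (sole candidate).
R5C4 = 6 (sole candidate).
R6C1 = 1: row 6 has {2,4,5,6,7,8,9}; col 1 has {3,4,5,6,9}; box has {2,4,5,6,8,9} → only 1 remains.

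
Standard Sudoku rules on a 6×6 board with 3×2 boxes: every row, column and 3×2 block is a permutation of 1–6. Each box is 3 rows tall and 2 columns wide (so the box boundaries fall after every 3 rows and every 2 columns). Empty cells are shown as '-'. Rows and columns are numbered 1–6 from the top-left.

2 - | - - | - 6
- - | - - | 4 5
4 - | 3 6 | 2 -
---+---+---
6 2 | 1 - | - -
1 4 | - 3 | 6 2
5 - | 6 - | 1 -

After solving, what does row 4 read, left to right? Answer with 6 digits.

R1C5 = 3 (sole candidate).
R2C1 = 3 (sole candidate).
R2C3 = 2 (sole candidate).
R2C4 = 1 (sole candidate).
R3C6 = 1 (sole candidate).
R4C5 = 5: row 4 has {1,2,6}; col 5 has {1,2,3,4,6}; box has {1,2,6} → only 5 remains.
R5C3 = 5 (sole candidate).
R6C2 = 3 (sole candidate).
R6C6 = 4 (sole candidate).
R1C3 = 4 (sole candidate).
R1C4 = 5 (sole candidate).
R2C2 = 6 (sole candidate).
R3C2 = 5 (sole candidate).
R4C4 = 4: row 4 has {1,2,5,6}; col 4 has {1,3,5,6}; box has {1,3,5,6} → only 4 remains.
R4C6 = 3: row 4 has {1,2,4,5,6}; col 6 has {1,2,4,5,6}; box has {1,2,4,5,6} → only 3 remains.

621453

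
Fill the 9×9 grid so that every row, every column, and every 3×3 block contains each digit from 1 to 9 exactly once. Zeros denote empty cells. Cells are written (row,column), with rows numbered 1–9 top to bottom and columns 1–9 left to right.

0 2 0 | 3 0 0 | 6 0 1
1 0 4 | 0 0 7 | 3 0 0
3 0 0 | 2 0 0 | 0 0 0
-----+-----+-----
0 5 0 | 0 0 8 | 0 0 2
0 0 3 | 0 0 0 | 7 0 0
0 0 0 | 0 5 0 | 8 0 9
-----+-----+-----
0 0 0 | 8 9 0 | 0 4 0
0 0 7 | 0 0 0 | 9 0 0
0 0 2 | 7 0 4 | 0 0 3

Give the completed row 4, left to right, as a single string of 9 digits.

459678132

(1,5) = 4: in row 1, 4 can only go here (every other open cell in that row sees a 4).
(2,8) = 2: in row 2, 2 can only go here (every other open cell in that row sees a 2).
(7,9) = 7: in row 7, 7 can only go here (every other open cell in that row sees a 7).
(4,5) = 7: in column 5, 7 can only go here (every other open cell in that column sees a 7).
(4,8) = 3: in row 4, 3 can only go here (every other open cell in that row sees a 3).
(6,6) = 3: in row 6, 3 can only go here (every other open cell in that row sees a 3).
(6,1) = 2: in row 6, 2 can only go here (every other open cell in that row sees a 2).
(6,2) = 7: in row 6, 7 can only go here (every other open cell in that row sees a 7).
(3,8) = 7: in row 3, 7 can only go here (every other open cell in that row sees a 7).
(1,1) = 7: in row 1, 7 can only go here (every other open cell in that row sees a 7).
(6,4) = 4: in row 6, 4 can only go here (every other open cell in that row sees a 4).
(7,2) = 3: in row 7, 3 can only go here (every other open cell in that row sees a 3).
(8,5) = 3: in row 8, 3 can only go here (every other open cell in that row sees a 3).
(8,6) = 2: in row 8, 2 can only go here (every other open cell in that row sees a 2).
(5,5) = 2: in row 5, 2 can only go here (every other open cell in that row sees a 2).
(7,7) = 2: in row 7, 2 can only go here (every other open cell in that row sees a 2).
(1,8) = 9: in column 8, 9 can only go here (every other open cell in that column sees a 9).
(1,6) = 5: row 1 has {1,2,3,4,6,7,9}; col 6 has {2,3,4,7,8}; box has {2,3,4,7} → only 5 remains.
(1,3) = 8: row 1 has {1,2,3,4,5,6,7,9}; col 3 has {2,3,4,7}; box has {1,2,3,4,7} → only 8 remains.
(2,9) = 5: in row 2, 5 can only go here (every other open cell in that row sees a 5).
(3,7) = 4: row 3 has {2,3,7}; col 7 has {2,3,6,7,8,9}; box has {1,2,3,5,6,7,9} → only 4 remains.
(3,9) = 8: row 3 has {2,3,4,7}; col 9 has {1,2,3,5,7,9}; box has {1,2,3,4,5,6,7,9} → only 8 remains.
(4,7) = 1: row 4 has {2,3,5,7,8}; col 7 has {2,3,4,6,7,8,9}; box has {2,3,7,8,9} → only 1 remains.
(6,8) = 6: row 6 has {2,3,4,5,7,8,9}; col 8 has {2,3,4,7,9}; box has {1,2,3,7,8,9} → only 6 remains.
(8,9) = 6: row 8 has {2,3,7,9}; col 9 has {1,2,3,5,7,8,9}; box has {2,3,4,7,9} → only 6 remains.
(9,7) = 5: row 9 has {2,3,4,7}; col 7 has {1,2,3,4,6,7,8,9}; box has {2,3,4,6,7,9} → only 5 remains.
(5,8) = 5: row 5 has {2,3,7}; col 8 has {2,3,4,6,7,9}; box has {1,2,3,6,7,8,9} → only 5 remains.
(5,9) = 4: row 5 has {2,3,5,7}; col 9 has {1,2,3,5,6,7,8,9}; box has {1,2,3,5,6,7,8,9} → only 4 remains.
(6,3) = 1: row 6 has {2,3,4,5,6,7,8,9}; col 3 has {2,3,4,7,8}; box has {2,3,5,7} → only 1 remains.
(2,5) = 8: in row 2, 8 can only go here (every other open cell in that row sees an 8).
(3,3) = 5: in row 3, 5 can only go here (every other open cell in that row sees a 5).
(7,3) = 6: row 7 has {2,3,4,7,8,9}; col 3 has {1,2,3,4,5,7,8}; box has {2,3,7} → only 6 remains.
(7,6) = 1: row 7 has {2,3,4,6,7,8,9}; col 6 has {2,3,4,5,7,8}; box has {2,3,4,7,8,9} → only 1 remains.
(8,4) = 5: row 8 has {2,3,6,7,9}; col 4 has {2,3,4,7,8}; box has {1,2,3,4,7,8,9} → only 5 remains.
(9,5) = 6: row 9 has {2,3,4,5,7}; col 5 has {2,3,4,5,7,8,9}; box has {1,2,3,4,5,7,8,9} → only 6 remains.
(3,5) = 1: row 3 has {2,3,4,5,7,8}; col 5 has {2,3,4,5,6,7,8,9}; box has {2,3,4,5,7,8} → only 1 remains.
(4,3) = 9: row 4 has {1,2,3,5,7,8}; col 3 has {1,2,3,4,5,6,7,8}; box has {1,2,3,5,7} → only 9 remains.
(4,4) = 6: row 4 has {1,2,3,5,7,8,9}; col 4 has {2,3,4,5,7,8}; box has {2,3,4,5,7,8} → only 6 remains.
(5,6) = 9: row 5 has {2,3,4,5,7}; col 6 has {1,2,3,4,5,7,8}; box has {2,3,4,5,6,7,8} → only 9 remains.
(7,1) = 5: row 7 has {1,2,3,4,6,7,8,9}; col 1 has {1,2,3,7}; box has {2,3,6,7} → only 5 remains.
(2,4) = 9: row 2 has {1,2,3,4,5,7,8}; col 4 has {2,3,4,5,6,7,8}; box has {1,2,3,4,5,7,8} → only 9 remains.
(3,6) = 6: row 3 has {1,2,3,4,5,7,8}; col 6 has {1,2,3,4,5,7,8,9}; box has {1,2,3,4,5,7,8,9} → only 6 remains.
(4,1) = 4: row 4 has {1,2,3,5,6,7,8,9}; col 1 has {1,2,3,5,7}; box has {1,2,3,5,7,9} → only 4 remains.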